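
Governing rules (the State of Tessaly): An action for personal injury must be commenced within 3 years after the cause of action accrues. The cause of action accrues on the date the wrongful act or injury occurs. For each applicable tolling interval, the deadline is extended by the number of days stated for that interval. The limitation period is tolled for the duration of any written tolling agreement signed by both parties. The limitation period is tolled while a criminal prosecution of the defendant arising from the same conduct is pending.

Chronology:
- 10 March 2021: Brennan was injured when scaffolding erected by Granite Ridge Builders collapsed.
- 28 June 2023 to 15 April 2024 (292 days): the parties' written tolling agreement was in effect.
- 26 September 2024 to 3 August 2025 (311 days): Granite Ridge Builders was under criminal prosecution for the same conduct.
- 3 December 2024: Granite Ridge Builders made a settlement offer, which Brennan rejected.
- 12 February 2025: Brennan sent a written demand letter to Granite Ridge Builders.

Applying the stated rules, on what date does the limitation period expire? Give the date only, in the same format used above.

3 November 2025

The claim accrued on 10 March 2021, when the wrongful act occurred.
The untolled deadline — 3 years after 10 March 2021 — is 10 March 2024.
Because the written tolling agreement ran from 28 June 2023 to 15 April 2024, the deadline is extended by 292 days to 27 December 2024.
The pending criminal prosecution from 26 September 2024 to 3 August 2025 tolled the period for 311 days, extending the deadline to 3 November 2025.
Nothing else in the chronology tolls or restarts the period.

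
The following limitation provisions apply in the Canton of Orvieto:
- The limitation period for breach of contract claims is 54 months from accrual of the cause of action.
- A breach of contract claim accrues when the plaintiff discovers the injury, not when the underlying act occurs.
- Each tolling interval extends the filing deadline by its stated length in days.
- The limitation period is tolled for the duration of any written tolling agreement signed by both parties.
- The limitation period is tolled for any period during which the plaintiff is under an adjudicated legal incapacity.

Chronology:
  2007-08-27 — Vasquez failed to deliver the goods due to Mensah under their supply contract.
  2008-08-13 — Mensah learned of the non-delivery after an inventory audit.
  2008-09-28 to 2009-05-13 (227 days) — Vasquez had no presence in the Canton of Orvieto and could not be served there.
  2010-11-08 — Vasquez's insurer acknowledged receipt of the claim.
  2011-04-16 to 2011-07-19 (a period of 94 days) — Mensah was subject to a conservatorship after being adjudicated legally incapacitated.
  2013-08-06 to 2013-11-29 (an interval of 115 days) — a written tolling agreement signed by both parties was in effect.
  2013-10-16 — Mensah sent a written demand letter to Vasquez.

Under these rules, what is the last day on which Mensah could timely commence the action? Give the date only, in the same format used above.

2013-05-18

The claim did not accrue until Mensah discovered the injury on 2008-08-13; the 2007-08-27 act date does not start the clock under the stated rule.
The untolled deadline — 54 months after 2008-08-13 — is 2013-02-13.
Because the plaintiff's legal incapacity ran from 2011-04-16 to 2011-07-19, the deadline is extended by 94 days to 2013-05-18.
By the time the written tolling agreement began on 2013-08-06, the limitation period had already expired on 2013-05-18; that interval cannot revive it.
The defendant's absence from the jurisdiction from 2008-09-28 to 2009-05-13 does not toll the period, because no stated rule makes the defendant's absence a tolling event.
The other events in the timeline have no effect on the limitation period under the stated rules.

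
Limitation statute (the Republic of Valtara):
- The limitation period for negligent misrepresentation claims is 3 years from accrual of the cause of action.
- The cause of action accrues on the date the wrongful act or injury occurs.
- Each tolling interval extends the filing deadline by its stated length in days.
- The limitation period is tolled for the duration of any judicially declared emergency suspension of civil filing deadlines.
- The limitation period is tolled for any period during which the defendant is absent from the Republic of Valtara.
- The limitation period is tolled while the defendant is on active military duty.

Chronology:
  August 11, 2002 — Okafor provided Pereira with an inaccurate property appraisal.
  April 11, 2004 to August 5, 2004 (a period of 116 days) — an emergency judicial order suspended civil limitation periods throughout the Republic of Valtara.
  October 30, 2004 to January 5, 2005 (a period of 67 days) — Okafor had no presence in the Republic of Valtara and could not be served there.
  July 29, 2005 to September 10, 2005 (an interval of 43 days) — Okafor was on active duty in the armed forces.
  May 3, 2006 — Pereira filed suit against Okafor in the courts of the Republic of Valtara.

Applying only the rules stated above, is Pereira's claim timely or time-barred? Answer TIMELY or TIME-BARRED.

TIME-BARRED

The cause of action accrued on August 11, 2002, the date of the act.
3 years from August 11, 2002 is August 11, 2005.
The emergency suspension of filing deadlines from April 11, 2004 to August 5, 2004 tolled the period for 116 days, extending the deadline to December 5, 2005.
The defendant's absence from the jurisdiction from October 30, 2004 to January 5, 2005 tolled the period for 67 days, extending the deadline to February 10, 2006.
The defendant's active military service from July 29, 2005 to September 10, 2005 tolled the period for 43 days, extending the deadline to March 25, 2006.
Filing on May 3, 2006 missed the March 25, 2006 deadline — the action is time-barred.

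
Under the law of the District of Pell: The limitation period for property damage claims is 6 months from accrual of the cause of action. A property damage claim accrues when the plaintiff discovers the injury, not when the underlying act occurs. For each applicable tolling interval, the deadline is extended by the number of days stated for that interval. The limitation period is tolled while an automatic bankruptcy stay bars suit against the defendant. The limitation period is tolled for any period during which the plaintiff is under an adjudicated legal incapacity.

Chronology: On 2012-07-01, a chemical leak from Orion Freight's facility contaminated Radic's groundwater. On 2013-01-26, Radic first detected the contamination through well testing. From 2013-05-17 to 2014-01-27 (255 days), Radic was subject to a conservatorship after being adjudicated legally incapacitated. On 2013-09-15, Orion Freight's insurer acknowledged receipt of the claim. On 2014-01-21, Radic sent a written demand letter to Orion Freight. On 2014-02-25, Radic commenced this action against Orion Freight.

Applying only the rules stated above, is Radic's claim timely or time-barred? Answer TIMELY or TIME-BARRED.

TIMELY

The claim did not accrue until Radic discovered the injury on 2013-01-26; the 2012-07-01 act date does not start the clock under the stated rule.
6 months from 2013-01-26 is 2013-07-26.
Because the plaintiff's legal incapacity ran from 2013-05-17 to 2014-01-27, the deadline is extended by 255 days to 2014-04-07.
The other events in the timeline have no effect on the limitation period under the stated rules.
Radic filed on 2014-02-25, before the 2014-04-07 deadline, so the action is timely.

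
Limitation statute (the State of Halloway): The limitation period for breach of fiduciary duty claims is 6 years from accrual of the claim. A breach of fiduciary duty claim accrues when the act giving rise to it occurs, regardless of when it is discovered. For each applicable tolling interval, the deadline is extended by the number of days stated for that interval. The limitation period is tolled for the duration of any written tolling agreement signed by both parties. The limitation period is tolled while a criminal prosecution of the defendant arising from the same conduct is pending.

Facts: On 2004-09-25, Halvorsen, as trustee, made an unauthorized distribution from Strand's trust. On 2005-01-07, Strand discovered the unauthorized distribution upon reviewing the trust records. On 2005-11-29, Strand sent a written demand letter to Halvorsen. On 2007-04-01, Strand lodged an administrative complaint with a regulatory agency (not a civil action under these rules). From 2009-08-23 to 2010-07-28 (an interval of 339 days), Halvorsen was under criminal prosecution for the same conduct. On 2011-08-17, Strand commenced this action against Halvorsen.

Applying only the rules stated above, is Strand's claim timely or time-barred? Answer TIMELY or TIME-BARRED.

The claim accrued on 2004-09-25, when the wrongful act occurred; under the stated occurrence rule the 2005-01-07 discovery does not delay accrual.
The untolled deadline — 6 years after 2004-09-25 — is 2010-09-25.
The period was tolled for 339 days by the pending criminal prosecution (2009-08-23 to 2010-07-28), pushing the deadline to 2011-08-30.
The other events in the timeline have no effect on the limitation period under the stated rules.
The 2011-08-17 filing precedes the 2011-08-30 deadline; the claim is timely.

TIMELY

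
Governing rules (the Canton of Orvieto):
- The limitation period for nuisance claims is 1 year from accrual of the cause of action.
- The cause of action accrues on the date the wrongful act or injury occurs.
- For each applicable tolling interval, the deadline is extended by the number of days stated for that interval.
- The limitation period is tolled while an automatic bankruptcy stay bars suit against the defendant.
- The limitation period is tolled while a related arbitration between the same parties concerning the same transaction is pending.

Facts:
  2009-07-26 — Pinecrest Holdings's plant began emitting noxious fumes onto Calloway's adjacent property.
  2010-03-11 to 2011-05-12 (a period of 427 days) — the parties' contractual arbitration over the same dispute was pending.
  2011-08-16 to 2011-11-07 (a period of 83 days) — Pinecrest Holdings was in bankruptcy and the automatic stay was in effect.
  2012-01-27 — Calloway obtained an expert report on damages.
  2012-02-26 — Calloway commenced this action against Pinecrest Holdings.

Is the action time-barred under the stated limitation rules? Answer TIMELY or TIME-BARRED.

The cause of action accrued on 2009-07-26, the date of the act.
The untolled deadline — 1 year after 2009-07-26 — is 2010-07-26.
The pending related arbitration from 2010-03-11 to 2011-05-12 tolled the period for 427 days, extending the deadline to 2011-09-26.
Because the automatic bankruptcy stay ran from 2011-08-16 to 2011-11-07, the deadline is extended by 83 days to 2011-12-18.
None of the other events listed affects the running of the period under the stated rules.
The 2012-02-26 filing falls after the 2011-12-18 deadline; the claim is time-barred.

TIME-BARRED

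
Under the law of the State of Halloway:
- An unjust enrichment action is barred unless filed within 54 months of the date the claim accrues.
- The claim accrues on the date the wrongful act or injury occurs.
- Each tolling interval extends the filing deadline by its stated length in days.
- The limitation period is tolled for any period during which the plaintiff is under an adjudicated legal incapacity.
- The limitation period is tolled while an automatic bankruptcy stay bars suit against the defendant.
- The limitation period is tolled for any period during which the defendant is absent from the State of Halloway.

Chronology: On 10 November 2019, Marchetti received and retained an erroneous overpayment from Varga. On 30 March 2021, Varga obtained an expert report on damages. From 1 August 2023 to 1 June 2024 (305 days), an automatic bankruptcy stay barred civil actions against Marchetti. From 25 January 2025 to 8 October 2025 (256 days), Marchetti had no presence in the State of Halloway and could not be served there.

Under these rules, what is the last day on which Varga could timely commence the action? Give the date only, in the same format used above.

The claim accrued on 10 November 2019, when the wrongful act occurred.
54 months from 10 November 2019 is 10 May 2024.
The automatic bankruptcy stay from 1 August 2023 to 1 June 2024 tolled the period for 305 days, extending the deadline to 11 March 2025.
The period was tolled for 256 days by the defendant's absence from the jurisdiction (25 January 2025 to 8 October 2025), pushing the deadline to 22 November 2025.
None of the other events listed affects the running of the period under the stated rules.

22 November 2025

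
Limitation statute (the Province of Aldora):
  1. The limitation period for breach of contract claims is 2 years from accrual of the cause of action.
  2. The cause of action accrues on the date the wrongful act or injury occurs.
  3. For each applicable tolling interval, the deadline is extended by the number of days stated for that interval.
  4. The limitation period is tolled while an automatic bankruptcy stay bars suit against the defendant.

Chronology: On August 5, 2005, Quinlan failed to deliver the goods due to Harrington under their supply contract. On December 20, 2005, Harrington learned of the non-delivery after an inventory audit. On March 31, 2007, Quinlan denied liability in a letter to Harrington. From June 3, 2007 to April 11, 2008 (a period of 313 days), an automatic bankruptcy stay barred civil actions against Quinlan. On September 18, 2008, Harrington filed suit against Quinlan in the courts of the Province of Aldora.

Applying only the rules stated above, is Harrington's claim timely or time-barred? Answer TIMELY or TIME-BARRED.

TIME-BARRED

The claim accrued on August 5, 2005, when the wrongful act occurred; under the stated occurrence rule the December 20, 2005 discovery does not delay accrual.
Adding the 2 years base period to August 5, 2005 gives a deadline of August 5, 2007, before any tolling.
The automatic bankruptcy stay from June 3, 2007 to April 11, 2008 tolled the period for 313 days, extending the deadline to June 13, 2008.
The other events in the timeline have no effect on the limitation period under the stated rules.
Filing on September 18, 2008 missed the June 13, 2008 deadline — the action is time-barred.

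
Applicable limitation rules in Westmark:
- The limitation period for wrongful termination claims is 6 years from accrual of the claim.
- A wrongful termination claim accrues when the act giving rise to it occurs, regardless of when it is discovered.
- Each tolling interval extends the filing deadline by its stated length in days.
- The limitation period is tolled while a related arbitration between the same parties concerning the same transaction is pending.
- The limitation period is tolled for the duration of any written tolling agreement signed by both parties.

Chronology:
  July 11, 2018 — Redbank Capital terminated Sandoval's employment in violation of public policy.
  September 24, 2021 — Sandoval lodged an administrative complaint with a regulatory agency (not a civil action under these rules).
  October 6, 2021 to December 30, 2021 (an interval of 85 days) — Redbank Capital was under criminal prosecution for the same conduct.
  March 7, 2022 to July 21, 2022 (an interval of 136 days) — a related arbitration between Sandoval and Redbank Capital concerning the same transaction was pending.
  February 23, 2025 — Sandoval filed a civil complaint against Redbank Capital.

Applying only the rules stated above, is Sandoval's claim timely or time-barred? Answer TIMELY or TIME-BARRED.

TIME-BARRED

The limitation period began to run on July 11, 2018.
The untolled deadline — 6 years after July 11, 2018 — is July 11, 2024.
The period was tolled for 136 days by the pending related arbitration (March 7, 2022 to July 21, 2022), pushing the deadline to November 24, 2024.
No stated provision tolls the period for a criminal prosecution, so the interval from October 6, 2021 to December 30, 2021 has no effect on the deadline.
The other events in the timeline have no effect on the limitation period under the stated rules.
Filing on February 23, 2025 missed the November 24, 2024 deadline — the action is time-barred.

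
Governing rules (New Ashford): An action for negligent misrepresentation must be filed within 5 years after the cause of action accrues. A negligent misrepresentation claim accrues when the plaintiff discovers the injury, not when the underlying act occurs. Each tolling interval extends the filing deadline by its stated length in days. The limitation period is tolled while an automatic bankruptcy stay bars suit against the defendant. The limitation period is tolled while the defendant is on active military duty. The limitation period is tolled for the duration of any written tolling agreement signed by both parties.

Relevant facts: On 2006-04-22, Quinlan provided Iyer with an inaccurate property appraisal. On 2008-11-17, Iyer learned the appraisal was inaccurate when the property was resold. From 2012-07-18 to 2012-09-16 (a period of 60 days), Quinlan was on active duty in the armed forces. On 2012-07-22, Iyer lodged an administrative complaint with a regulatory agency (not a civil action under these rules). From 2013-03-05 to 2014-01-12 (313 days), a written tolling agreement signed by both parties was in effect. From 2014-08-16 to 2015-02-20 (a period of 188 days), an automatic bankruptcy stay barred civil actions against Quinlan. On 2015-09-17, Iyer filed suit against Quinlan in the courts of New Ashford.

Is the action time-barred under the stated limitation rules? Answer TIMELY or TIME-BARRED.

Accrual is tied to discovery, so the period began on 2008-11-17 rather than on 2006-04-22 when the act occurred.
Adding the 5 years base period to 2008-11-17 gives a deadline of 2013-11-17, before any tolling.
Because the defendant's active military service ran from 2012-07-18 to 2012-09-16, the deadline is extended by 60 days to 2014-01-16.
Because the written tolling agreement ran from 2013-03-05 to 2014-01-12, the deadline is extended by 313 days to 2014-11-25.
The period was tolled for 188 days by the automatic bankruptcy stay (2014-08-16 to 2015-02-20), pushing the deadline to 2015-06-01.
Nothing else in the chronology tolls or restarts the period.
Iyer filed on 2015-09-17, after the 2015-06-01 deadline, so the action is time-barred.

TIME-BARRED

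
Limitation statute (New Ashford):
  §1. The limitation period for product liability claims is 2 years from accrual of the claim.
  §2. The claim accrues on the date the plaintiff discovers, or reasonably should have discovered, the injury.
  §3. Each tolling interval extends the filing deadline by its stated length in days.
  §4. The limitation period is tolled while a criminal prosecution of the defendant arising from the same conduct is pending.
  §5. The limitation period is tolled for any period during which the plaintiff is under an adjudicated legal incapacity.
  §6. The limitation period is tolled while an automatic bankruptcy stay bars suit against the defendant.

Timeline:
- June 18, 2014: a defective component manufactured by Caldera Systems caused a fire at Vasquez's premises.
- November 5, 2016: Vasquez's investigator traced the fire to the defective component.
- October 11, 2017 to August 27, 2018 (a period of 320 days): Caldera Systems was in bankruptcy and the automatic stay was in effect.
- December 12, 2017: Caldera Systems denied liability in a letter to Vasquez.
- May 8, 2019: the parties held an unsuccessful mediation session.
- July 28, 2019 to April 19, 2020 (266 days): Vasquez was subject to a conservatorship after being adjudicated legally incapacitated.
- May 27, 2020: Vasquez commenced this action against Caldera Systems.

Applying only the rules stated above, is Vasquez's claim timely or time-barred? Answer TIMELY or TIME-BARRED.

The claim did not accrue until Vasquez discovered the injury on November 5, 2016; the June 18, 2014 act date does not start the clock under the stated rule.
The untolled deadline — 2 years after November 5, 2016 — is November 5, 2018.
Because the automatic bankruptcy stay ran from October 11, 2017 to August 27, 2018, the deadline is extended by 320 days to September 21, 2019.
Because the plaintiff's legal incapacity ran from July 28, 2019 to April 19, 2020, the deadline is extended by 266 days to June 13, 2020.
Nothing else in the chronology tolls or restarts the period.
Vasquez filed on May 27, 2020, before the June 13, 2020 deadline, so the action is timely.

TIMELY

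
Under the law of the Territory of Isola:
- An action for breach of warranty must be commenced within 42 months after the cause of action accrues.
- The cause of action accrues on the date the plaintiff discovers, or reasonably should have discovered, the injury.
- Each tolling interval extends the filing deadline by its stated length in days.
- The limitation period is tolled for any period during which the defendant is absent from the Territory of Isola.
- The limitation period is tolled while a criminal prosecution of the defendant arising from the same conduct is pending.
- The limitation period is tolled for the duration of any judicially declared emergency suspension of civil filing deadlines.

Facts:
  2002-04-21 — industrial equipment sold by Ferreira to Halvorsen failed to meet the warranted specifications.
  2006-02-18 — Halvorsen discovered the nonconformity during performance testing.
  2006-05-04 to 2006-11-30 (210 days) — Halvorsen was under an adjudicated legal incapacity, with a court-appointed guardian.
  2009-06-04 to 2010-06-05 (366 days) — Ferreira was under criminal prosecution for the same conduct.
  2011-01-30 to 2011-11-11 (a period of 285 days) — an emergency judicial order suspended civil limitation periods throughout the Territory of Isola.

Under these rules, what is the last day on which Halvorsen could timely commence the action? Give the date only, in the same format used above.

2010-08-19

The claim did not accrue until Halvorsen discovered the injury on 2006-02-18; the 2002-04-21 act date does not start the clock under the stated rule.
Adding the 42 months base period to 2006-02-18 gives a deadline of 2009-08-18, before any tolling.
The period was tolled for 366 days by the pending criminal prosecution (2009-06-04 to 2010-06-05), pushing the deadline to 2010-08-19.
The emergency suspension of filing deadlines starting 2011-01-30 came too late — the period had run on 2010-08-19 — and so does not extend the deadline.
No stated provision tolls the period for the plaintiff's incapacity, so the interval from 2006-05-04 to 2006-11-30 has no effect on the deadline.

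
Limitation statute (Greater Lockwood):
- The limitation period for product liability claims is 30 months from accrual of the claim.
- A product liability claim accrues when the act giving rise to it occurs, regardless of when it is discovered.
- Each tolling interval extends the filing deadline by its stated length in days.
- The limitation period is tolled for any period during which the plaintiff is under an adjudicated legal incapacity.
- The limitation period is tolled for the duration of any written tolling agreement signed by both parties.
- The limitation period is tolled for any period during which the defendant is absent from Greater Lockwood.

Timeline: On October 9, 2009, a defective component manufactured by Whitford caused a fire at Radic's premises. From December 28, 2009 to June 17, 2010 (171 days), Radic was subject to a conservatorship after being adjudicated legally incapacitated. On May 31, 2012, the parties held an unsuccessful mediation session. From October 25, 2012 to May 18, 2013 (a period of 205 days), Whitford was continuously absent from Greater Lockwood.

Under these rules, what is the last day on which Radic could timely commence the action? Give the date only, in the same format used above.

September 27, 2012

The limitation period began to run on October 9, 2009.
30 months from October 9, 2009 is April 9, 2012.
The plaintiff's legal incapacity from December 28, 2009 to June 17, 2010 tolled the period for 171 days, extending the deadline to September 27, 2012.
By the time the defendant's absence from the jurisdiction began on October 25, 2012, the limitation period had already expired on September 27, 2012; that interval cannot revive it.
The other events in the timeline have no effect on the limitation period under the stated rules.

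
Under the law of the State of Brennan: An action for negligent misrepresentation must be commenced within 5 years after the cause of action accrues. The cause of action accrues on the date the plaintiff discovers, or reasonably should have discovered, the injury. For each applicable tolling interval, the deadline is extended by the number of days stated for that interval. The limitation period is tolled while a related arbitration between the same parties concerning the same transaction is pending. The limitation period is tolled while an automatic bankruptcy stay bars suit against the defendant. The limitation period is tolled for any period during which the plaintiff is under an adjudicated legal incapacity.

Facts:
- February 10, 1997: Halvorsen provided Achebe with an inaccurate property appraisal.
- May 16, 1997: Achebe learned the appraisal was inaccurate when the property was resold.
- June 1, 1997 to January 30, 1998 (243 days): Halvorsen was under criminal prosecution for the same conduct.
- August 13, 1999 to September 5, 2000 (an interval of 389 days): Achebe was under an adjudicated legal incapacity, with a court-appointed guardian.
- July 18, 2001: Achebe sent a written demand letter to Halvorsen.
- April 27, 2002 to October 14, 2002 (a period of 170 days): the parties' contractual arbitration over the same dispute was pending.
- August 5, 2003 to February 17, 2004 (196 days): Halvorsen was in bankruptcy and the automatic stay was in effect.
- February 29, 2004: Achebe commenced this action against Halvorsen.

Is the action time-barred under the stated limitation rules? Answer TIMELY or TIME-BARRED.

TIMELY

The claim did not accrue until Achebe discovered the injury on May 16, 1997; the February 10, 1997 act date does not start the clock under the stated rule.
Adding the 5 years base period to May 16, 1997 gives a deadline of May 16, 2002, before any tolling.
The plaintiff's legal incapacity from August 13, 1999 to September 5, 2000 tolled the period for 389 days, extending the deadline to June 9, 2003.
The pending related arbitration from April 27, 2002 to October 14, 2002 tolled the period for 170 days, extending the deadline to November 26, 2003.
The period was tolled for 196 days by the automatic bankruptcy stay (August 5, 2003 to February 17, 2004), pushing the deadline to June 9, 2004.
No stated provision tolls the period for a criminal prosecution, so the interval from June 1, 1997 to January 30, 1998 has no effect on the deadline.
Nothing else in the chronology tolls or restarts the period.
Filing on February 29, 2004 beat the June 9, 2004 deadline — the action is timely.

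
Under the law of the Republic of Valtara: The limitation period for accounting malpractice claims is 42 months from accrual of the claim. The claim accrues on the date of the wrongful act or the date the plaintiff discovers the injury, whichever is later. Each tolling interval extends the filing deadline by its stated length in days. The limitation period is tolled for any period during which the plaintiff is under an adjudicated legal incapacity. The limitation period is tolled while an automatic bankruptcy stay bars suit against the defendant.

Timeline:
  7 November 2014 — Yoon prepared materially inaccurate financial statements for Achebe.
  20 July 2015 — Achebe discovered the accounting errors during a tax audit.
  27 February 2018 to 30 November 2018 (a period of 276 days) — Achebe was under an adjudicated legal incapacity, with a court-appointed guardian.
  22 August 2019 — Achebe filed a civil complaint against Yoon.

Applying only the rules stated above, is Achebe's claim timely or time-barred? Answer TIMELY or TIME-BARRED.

Taking the later of the act (7 November 2014) and discovery (20 July 2015), the claim accrued on 20 July 2015.
Adding the 42 months base period to 20 July 2015 gives a deadline of 20 January 2019, before any tolling.
The period was tolled for 276 days by the plaintiff's legal incapacity (27 February 2018 to 30 November 2018), pushing the deadline to 23 October 2019.
Filing on 22 August 2019 beat the 23 October 2019 deadline — the action is timely.

TIMELY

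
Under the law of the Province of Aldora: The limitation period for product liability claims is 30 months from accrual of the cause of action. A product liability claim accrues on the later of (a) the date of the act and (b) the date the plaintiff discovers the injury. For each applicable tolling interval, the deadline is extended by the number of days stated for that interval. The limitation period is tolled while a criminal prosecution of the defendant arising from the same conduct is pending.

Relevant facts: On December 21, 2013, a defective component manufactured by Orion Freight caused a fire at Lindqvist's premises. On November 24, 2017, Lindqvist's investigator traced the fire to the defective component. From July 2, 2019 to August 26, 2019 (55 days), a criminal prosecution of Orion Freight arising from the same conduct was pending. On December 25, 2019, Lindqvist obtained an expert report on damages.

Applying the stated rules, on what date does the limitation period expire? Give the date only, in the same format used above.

Because discovery on November 24, 2017 post-dates the December 21, 2013 act, accrual under the later-of rule falls on November 24, 2017.
Adding the 30 months base period to November 24, 2017 gives a deadline of May 24, 2020, before any tolling.
The period was tolled for 55 days by the pending criminal prosecution (July 2, 2019 to August 26, 2019), pushing the deadline to July 18, 2020.
None of the other events listed affects the running of the period under the stated rules.

July 18, 2020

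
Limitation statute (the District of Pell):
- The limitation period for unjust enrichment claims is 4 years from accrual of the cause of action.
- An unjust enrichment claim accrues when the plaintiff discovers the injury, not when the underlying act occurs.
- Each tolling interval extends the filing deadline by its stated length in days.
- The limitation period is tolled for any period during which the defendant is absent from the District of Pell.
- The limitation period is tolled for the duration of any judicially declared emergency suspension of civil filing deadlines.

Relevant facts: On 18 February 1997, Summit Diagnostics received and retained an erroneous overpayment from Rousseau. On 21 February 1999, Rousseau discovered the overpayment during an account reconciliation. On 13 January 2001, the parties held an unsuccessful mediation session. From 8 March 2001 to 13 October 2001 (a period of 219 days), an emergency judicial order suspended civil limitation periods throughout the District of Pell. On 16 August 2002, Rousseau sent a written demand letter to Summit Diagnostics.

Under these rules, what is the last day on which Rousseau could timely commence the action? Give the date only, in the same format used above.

28 September 2003

Under the discovery rule, the claim accrued on 21 February 1999, when Rousseau discovered the injury — not on the 18 February 1997 date of the underlying act.
4 years from 21 February 1999 is 21 February 2003.
The emergency suspension of filing deadlines from 8 March 2001 to 13 October 2001 tolled the period for 219 days, extending the deadline to 28 September 2003.
The other events in the timeline have no effect on the limitation period under the stated rules.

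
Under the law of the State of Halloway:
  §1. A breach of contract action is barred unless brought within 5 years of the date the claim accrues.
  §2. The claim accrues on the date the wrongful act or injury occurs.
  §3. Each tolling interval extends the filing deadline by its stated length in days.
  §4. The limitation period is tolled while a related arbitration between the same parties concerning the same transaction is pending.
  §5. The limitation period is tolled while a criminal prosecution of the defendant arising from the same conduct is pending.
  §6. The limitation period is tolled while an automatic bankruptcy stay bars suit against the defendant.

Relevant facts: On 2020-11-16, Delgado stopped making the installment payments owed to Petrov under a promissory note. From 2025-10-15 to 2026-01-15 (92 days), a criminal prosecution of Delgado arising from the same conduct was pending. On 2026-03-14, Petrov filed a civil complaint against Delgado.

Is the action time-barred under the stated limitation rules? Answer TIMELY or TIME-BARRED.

The claim accrued on 2020-11-16, when the wrongful act occurred.
5 years from 2020-11-16 is 2025-11-16.
Because the pending criminal prosecution ran from 2025-10-15 to 2026-01-15, the deadline is extended by 92 days to 2026-02-16.
The 2026-03-14 filing falls after the 2026-02-16 deadline; the claim is time-barred.

TIME-BARRED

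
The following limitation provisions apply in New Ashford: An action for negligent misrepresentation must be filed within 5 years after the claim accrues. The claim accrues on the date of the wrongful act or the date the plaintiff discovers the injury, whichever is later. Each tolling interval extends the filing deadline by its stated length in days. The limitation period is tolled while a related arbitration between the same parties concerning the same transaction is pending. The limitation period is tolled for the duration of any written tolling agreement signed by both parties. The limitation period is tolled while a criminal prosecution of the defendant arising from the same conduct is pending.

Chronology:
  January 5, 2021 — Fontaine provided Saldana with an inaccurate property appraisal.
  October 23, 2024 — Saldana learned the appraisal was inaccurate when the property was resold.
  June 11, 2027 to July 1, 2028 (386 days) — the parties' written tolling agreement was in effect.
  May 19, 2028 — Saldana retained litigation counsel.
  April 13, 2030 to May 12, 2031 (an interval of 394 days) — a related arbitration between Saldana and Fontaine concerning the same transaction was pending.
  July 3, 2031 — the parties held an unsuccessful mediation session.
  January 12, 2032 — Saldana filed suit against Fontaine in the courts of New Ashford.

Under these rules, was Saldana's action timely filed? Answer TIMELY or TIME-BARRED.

Taking the later of the act (January 5, 2021) and discovery (October 23, 2024), the claim accrued on October 23, 2024.
Adding the 5 years base period to October 23, 2024 gives a deadline of October 23, 2029, before any tolling.
The period was tolled for 386 days by the written tolling agreement (June 11, 2027 to July 1, 2028), pushing the deadline to November 13, 2030.
The period was tolled for 394 days by the pending related arbitration (April 13, 2030 to May 12, 2031), pushing the deadline to December 12, 2031.
None of the other events listed affects the running of the period under the stated rules.
Filing on January 12, 2032 missed the December 12, 2031 deadline — the action is time-barred.

TIME-BARRED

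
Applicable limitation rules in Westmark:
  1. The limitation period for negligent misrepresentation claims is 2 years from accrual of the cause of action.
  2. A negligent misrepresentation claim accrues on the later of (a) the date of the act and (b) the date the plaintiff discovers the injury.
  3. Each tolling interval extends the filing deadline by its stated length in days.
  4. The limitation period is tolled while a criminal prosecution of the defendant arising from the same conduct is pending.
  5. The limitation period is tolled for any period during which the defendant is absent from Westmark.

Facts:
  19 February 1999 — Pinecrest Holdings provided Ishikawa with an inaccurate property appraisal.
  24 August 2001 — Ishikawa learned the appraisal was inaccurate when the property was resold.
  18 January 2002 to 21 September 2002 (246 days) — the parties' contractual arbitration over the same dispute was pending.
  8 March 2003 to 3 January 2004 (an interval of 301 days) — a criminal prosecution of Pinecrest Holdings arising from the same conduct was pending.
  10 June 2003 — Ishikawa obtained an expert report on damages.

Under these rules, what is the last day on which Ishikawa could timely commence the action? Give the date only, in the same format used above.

20 June 2004

The claim accrued on 24 August 2001 — the later of the 19 February 1999 act and the 24 August 2001 discovery.
The untolled deadline — 2 years after 24 August 2001 — is 24 August 2003.
The pending criminal prosecution from 8 March 2003 to 3 January 2004 tolled the period for 301 days, extending the deadline to 20 June 2004.
No stated provision tolls the period for a pending arbitration, so the interval from 18 January 2002 to 21 September 2002 has no effect on the deadline.
Nothing else in the chronology tolls or restarts the period.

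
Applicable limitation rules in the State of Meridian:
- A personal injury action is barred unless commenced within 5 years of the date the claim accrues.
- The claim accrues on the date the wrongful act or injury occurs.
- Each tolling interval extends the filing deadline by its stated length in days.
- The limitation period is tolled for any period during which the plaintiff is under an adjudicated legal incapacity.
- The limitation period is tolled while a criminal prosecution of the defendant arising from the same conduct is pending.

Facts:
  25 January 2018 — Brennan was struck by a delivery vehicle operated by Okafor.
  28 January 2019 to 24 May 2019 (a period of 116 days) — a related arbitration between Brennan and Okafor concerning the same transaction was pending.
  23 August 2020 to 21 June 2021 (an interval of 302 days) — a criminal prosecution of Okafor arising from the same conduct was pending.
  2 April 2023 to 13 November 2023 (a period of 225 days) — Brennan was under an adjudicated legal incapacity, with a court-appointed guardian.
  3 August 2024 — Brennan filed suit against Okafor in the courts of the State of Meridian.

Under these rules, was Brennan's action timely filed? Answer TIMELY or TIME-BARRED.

TIME-BARRED

The claim accrued on 25 January 2018, when the wrongful act occurred.
The untolled deadline — 5 years after 25 January 2018 — is 25 January 2023.
The period was tolled for 302 days by the pending criminal prosecution (23 August 2020 to 21 June 2021), pushing the deadline to 23 November 2023.
Because the plaintiff's legal incapacity ran from 2 April 2023 to 13 November 2023, the deadline is extended by 225 days to 5 July 2024.
Although a pending arbitration ran from 28 January 2019 to 24 May 2019, the stated rules do not make that a tolling event, so it is disregarded.
The 3 August 2024 filing falls after the 5 July 2024 deadline; the claim is time-barred.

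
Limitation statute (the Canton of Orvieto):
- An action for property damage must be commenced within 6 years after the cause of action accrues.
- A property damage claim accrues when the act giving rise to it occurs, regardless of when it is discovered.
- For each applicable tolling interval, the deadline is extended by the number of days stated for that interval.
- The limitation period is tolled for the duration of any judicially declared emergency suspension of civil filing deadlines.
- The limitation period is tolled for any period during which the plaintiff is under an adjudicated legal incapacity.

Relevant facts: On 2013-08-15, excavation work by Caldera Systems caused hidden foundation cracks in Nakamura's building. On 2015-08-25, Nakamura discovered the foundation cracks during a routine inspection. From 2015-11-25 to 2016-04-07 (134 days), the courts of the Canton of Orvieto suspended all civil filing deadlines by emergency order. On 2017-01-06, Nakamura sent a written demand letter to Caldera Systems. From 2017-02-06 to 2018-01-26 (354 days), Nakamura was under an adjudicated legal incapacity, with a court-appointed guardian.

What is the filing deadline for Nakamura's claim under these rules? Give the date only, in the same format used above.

2020-12-15

The claim accrued on 2013-08-15, when the wrongful act occurred; under the stated occurrence rule the 2015-08-25 discovery does not delay accrual.
The untolled deadline — 6 years after 2013-08-15 — is 2019-08-15.
The emergency suspension of filing deadlines from 2015-11-25 to 2016-04-07 tolled the period for 134 days, extending the deadline to 2019-12-27.
Because the plaintiff's legal incapacity ran from 2017-02-06 to 2018-01-26, the deadline is extended by 354 days to 2020-12-15.
None of the other events listed affects the running of the period under the stated rules.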